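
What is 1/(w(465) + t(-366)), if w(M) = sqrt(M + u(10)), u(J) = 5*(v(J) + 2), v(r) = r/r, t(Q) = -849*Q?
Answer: 51789/16092603046 - sqrt(30)/24138904569 ≈ 3.2180e-6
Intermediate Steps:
v(r) = 1
u(J) = 15 (u(J) = 5*(1 + 2) = 5*3 = 15)
w(M) = sqrt(15 + M) (w(M) = sqrt(M + 15) = sqrt(15 + M))
1/(w(465) + t(-366)) = 1/(sqrt(15 + 465) - 849*(-366)) = 1/(sqrt(480) + 310734) = 1/(4*sqrt(30) + 310734) = 1/(310734 + 4*sqrt(30))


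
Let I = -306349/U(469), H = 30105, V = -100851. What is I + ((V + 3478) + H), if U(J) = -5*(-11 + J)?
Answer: -153737371/2290 ≈ -67134.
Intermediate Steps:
U(J) = 55 - 5*J
I = 306349/2290 (I = -306349/(55 - 5*469) = -306349/(55 - 2345) = -306349/(-2290) = -306349*(-1/2290) = 306349/2290 ≈ 133.78)
I + ((V + 3478) + H) = 306349/2290 + ((-100851 + 3478) + 30105) = 306349/2290 + (-97373 + 30105) = 306349/2290 - 67268 = -153737371/2290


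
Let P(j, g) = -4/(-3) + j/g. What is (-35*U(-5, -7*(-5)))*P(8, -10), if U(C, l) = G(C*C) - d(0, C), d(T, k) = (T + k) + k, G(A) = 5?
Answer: -280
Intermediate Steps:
d(T, k) = T + 2*k
U(C, l) = 5 - 2*C (U(C, l) = 5 - (0 + 2*C) = 5 - 2*C)
P(j, g) = 4/3 + j/g (P(j, g) = -4*(-1/3) + j/g = 4/3 + j/g)
(-35*U(-5, -7*(-5)))*P(8, -10) = (-35*(5 - 2*(-5)))*(4/3 + 8/(-10)) = (-35*(5 + 10))*(4/3 + 8*(-1/10)) = (-35*15)*(4/3 - 4/5) = -525*8/15 = -280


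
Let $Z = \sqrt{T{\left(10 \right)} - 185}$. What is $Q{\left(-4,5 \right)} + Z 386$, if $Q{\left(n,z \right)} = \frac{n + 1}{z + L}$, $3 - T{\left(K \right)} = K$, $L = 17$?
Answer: $- \frac{3}{22} + 3088 i \sqrt{3} \approx -0.13636 + 5348.6 i$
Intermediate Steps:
$T{\left(K \right)} = 3 - K$
$Q{\left(n,z \right)} = \frac{1 + n}{17 + z}$ ($Q{\left(n,z \right)} = \frac{n + 1}{z + 17} = \frac{1 + n}{17 + z}$)
$Z = 8 i \sqrt{3}$ ($Z = \sqrt{\left(3 - 10\right) - 185} = \sqrt{-7 - 185} = \sqrt{-192} = 8 i \sqrt{3} \approx 13.856 i$)
$Q{\left(-4,5 \right)} + Z 386 = \frac{1 - 4}{17 + 5} + 8 i \sqrt{3} \cdot 386 = \frac{1}{22} \left(-3\right) + 3088 i \sqrt{3} = - \frac{3}{22} + 3088 i \sqrt{3}$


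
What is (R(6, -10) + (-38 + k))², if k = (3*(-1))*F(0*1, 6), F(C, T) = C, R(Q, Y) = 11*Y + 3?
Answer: 21025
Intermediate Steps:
R(Q, Y) = 3 + 11*Y
k = 0 (k = (3*(-1))*(0*1) = -3*0 = 0)
(R(6, -10) + (-38 + k))² = ((3 + 11*(-10)) + (-38 + 0))² = ((3 - 110) - 38)² = (-107 - 38)² = (-145)² = 21025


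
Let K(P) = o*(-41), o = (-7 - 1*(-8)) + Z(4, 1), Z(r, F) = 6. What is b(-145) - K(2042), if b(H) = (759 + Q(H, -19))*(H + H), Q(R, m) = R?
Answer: -177773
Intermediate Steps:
o = 7 (o = (-7 - 1*(-8)) + 6 = (-7 + 8) + 6 = 1 + 6 = 7)
K(P) = -287 (K(P) = 7*(-41) = -287)
b(H) = 2*H*(759 + H) (b(H) = (759 + H)*(H + H) = (759 + H)*(2*H) = 2*H*(759 + H))
b(-145) - K(2042) = 2*(-145)*(759 - 145) - 1*(-287) = 2*(-145)*614 + 287 = -178060 + 287 = -177773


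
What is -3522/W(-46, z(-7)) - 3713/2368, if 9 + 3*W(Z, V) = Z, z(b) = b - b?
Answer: 24816073/130240 ≈ 190.54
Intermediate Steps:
z(b) = 0
W(Z, V) = -3 + Z/3
-3522/W(-46, z(-7)) - 3713/2368 = -3522/(-3 + (⅓)*(-46)) - 3713/2368 = -3522/(-3 - 46/3) - 3713*1/2368 = -3522/(-55/3) - 3713/2368 = -3522*(-3/55) - 3713/2368 = 10566/55 - 3713/2368 = 24816073/130240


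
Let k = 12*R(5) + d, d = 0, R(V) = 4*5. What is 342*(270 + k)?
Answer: 174420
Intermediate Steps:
R(V) = 20
k = 240 (k = 12*20 + 0 = 240 + 0 = 240)
342*(270 + k) = 342*(270 + 240) = 342*510 = 174420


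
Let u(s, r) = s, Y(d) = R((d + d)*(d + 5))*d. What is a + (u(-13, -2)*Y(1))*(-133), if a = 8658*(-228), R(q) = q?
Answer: -1953276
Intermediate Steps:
Y(d) = 2*d²*(5 + d) (Y(d) = ((d + d)*(d + 5))*d = ((2*d)*(5 + d))*d = (2*d*(5 + d))*d = 2*d²*(5 + d))
a = -1974024
a + (u(-13, -2)*Y(1))*(-133) = -1974024 - 26*1²*(5 + 1)*(-133) = -1974024 - 26*6*(-133) = -1974024 - 13*12*(-133) = -1974024 - 156*(-133) = -1974024 + 20748 = -1953276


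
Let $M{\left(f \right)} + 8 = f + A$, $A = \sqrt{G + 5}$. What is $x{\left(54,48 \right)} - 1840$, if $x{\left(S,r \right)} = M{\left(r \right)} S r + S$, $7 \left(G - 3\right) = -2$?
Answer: $101894 + \frac{7776 \sqrt{42}}{7} \approx 1.0909 \cdot 10^{5}$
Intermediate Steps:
$G = \frac{19}{7}$ ($G = 3 + \frac{1}{7} \left(-2\right) = 3 - \frac{2}{7} = \frac{19}{7} \approx 2.7143$)
$A = \frac{3 \sqrt{42}}{7}$ ($A = \sqrt{\frac{19}{7} + 5} = \sqrt{\frac{54}{7}} = \frac{3 \sqrt{42}}{7} \approx 2.7775$)
$M{\left(f \right)} = -8 + f + \frac{3 \sqrt{42}}{7}$ ($M{\left(f \right)} = -8 + \left(f + \frac{3 \sqrt{42}}{7}\right) = -8 + f + \frac{3 \sqrt{42}}{7}$)
$x{\left(S,r \right)} = S + S r \left(-8 + r + \frac{3 \sqrt{42}}{7}\right)$ ($x{\left(S,r \right)} = \left(-8 + r + \frac{3 \sqrt{42}}{7}\right) S r + S = S \left(-8 + r + \frac{3 \sqrt{42}}{7}\right) r + S = S r \left(-8 + r + \frac{3 \sqrt{42}}{7}\right) + S = S + S r \left(-8 + r + \frac{3 \sqrt{42}}{7}\right)$)
$x{\left(54,48 \right)} - 1840 = \frac{1}{7} \cdot 54 \left(7 + 48 \left(-56 + 3 \sqrt{42} + 7 \cdot 48\right)\right) - 1840 = \frac{1}{7} \cdot 54 \left(7 + 48 \left(-56 + 3 \sqrt{42} + 336\right)\right) - 1840 = \frac{1}{7} \cdot 54 \left(7 + 48 \left(280 + 3 \sqrt{42}\right)\right) - 1840 = \frac{1}{7} \cdot 54 \left(7 + \left(13440 + 144 \sqrt{42}\right)\right) - 1840 = \frac{1}{7} \cdot 54 \left(13447 + 144 \sqrt{42}\right) - 1840 = \left(103734 + \frac{7776 \sqrt{42}}{7}\right) - 1840 = 101894 + \frac{7776 \sqrt{42}}{7}$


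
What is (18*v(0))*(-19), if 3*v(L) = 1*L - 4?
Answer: 456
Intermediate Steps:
v(L) = -4/3 + L/3 (v(L) = (1*L - 4)/3 = (L - 4)/3 = (-4 + L)/3 = -4/3 + L/3)
(18*v(0))*(-19) = (18*(-4/3 + (⅓)*0))*(-19) = (18*(-4/3 + 0))*(-19) = (18*(-4/3))*(-19) = -24*(-19) = 456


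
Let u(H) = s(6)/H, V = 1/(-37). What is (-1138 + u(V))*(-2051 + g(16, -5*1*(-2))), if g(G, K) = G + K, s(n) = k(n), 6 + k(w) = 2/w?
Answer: 1879875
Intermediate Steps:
k(w) = -6 + 2/w
V = -1/37 ≈ -0.027027
s(n) = -6 + 2/n
u(H) = -17/(3*H) (u(H) = (-6 + 2/6)/H = (-6 + 2*(⅙))/H = (-6 + ⅓)/H = -17/(3*H))
(-1138 + u(V))*(-2051 + g(16, -5*1*(-2))) = (-1138 - 17/(3*(-1/37)))*(-2051 + (16 - 5*1*(-2))) = (-1138 - 17/3*(-37))*(-2051 + (16 - 5*(-2))) = (-1138 + 629/3)*(-2051 + (16 + 10)) = -2785*(-2051 + 26)/3 = -2785/3*(-2025) = 1879875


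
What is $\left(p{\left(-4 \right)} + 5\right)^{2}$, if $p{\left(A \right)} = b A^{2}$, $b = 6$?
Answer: $10201$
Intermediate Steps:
$p{\left(A \right)} = 6 A^{2}$
$\left(p{\left(-4 \right)} + 5\right)^{2} = \left(6 \left(-4\right)^{2} + 5\right)^{2} = \left(6 \cdot 16 + 5\right)^{2} = \left(96 + 5\right)^{2} = 101^{2} = 10201$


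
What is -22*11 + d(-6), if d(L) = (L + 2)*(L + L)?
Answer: -194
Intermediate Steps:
d(L) = 2*L*(2 + L) (d(L) = (2 + L)*(2*L) = 2*L*(2 + L))
-22*11 + d(-6) = -22*11 + 2*(-6)*(2 - 6) = -242 + 2*(-6)*(-4) = -242 + 48 = -194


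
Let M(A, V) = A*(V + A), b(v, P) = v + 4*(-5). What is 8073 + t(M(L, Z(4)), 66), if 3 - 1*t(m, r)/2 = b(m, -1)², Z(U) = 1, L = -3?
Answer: 7687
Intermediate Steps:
b(v, P) = -20 + v (b(v, P) = v - 20 = -20 + v)
M(A, V) = A*(A + V)
t(m, r) = 6 - 2*(-20 + m)²
8073 + t(M(L, Z(4)), 66) = 8073 + (6 - 2*(-20 - 3*(-3 + 1))²) = 8073 + (6 - 2*(-20 - 3*(-2))²) = 8073 + (6 - 2*(-20 + 6)²) = 8073 + (6 - 2*(-14)²) = 8073 + (6 - 2*196) = 8073 + (6 - 392) = 8073 - 386 = 7687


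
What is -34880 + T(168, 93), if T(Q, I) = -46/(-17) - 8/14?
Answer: -4150466/119 ≈ -34878.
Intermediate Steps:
T(Q, I) = 254/119 (T(Q, I) = -46*(-1/17) - 8*1/14 = 46/17 - 4/7 = 254/119)
-34880 + T(168, 93) = -34880 + 254/119 = -4150466/119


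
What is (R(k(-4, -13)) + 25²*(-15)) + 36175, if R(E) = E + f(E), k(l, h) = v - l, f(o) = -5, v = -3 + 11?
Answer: 26807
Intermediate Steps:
v = 8
k(l, h) = 8 - l
R(E) = -5 + E (R(E) = E - 5 = -5 + E)
(R(k(-4, -13)) + 25²*(-15)) + 36175 = ((-5 + (8 - 1*(-4))) + 25²*(-15)) + 36175 = ((-5 + (8 + 4)) + 625*(-15)) + 36175 = ((-5 + 12) - 9375) + 36175 = (7 - 9375) + 36175 = -9368 + 36175 = 26807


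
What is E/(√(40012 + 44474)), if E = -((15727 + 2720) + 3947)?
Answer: -11197*√84486/42243 ≈ -77.044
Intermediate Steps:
E = -22394 (E = -(18447 + 3947) = -1*22394 = -22394)
E/(√(40012 + 44474)) = -22394/√(40012 + 44474) = -22394*√84486/84486 = -11197*√84486/42243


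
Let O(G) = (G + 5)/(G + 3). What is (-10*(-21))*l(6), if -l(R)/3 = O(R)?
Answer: -770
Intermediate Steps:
O(G) = (5 + G)/(3 + G)
l(R) = -3*(5 + R)/(3 + R)
(-10*(-21))*l(6) = (-10*(-21))*(3*(-5 - 1*6)/(3 + 6)) = 210*(3*(-5 - 6)/9) = 210*(3*(⅑)*(-11)) = 210*(-11/3) = -770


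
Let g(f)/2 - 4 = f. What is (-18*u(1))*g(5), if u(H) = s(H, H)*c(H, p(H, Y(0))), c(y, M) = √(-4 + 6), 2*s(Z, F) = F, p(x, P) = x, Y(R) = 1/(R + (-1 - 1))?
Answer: -162*√2 ≈ -229.10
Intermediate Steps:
g(f) = 8 + 2*f
Y(R) = 1/(-2 + R) (Y(R) = 1/(R - 2) = 1/(-2 + R))
s(Z, F) = F/2
c(y, M) = √2
u(H) = H*√2/2 (u(H) = (H/2)*√2 = H*√2/2)
(-18*u(1))*g(5) = (-9*√2)*(8 + 2*5) = (-9*√2)*(8 + 10) = -9*√2*18 = -162*√2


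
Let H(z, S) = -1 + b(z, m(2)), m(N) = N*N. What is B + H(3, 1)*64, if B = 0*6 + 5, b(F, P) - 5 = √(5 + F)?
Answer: 261 + 128*√2 ≈ 442.02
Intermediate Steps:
m(N) = N²
b(F, P) = 5 + √(5 + F)
H(z, S) = 4 + √(5 + z) (H(z, S) = -1 + (5 + √(5 + z)) = 4 + √(5 + z))
B = 5 (B = 0 + 5 = 5)
B + H(3, 1)*64 = 5 + (4 + √(5 + 3))*64 = 5 + (4 + √8)*64 = 5 + (4 + 2*√2)*64 = 5 + (256 + 128*√2) = 261 + 128*√2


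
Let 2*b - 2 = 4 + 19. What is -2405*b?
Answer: -60125/2 ≈ -30063.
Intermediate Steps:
b = 25/2 (b = 1 + (4 + 19)/2 = 1 + (½)*23 = 1 + 23/2 = 25/2 ≈ 12.500)
-2405*b = -2405*25/2 = -60125/2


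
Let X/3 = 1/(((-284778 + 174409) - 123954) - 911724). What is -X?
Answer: 3/1146047 ≈ 2.6177e-6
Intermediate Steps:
X = -3/1146047 (X = 3/(((-284778 + 174409) - 123954) - 911724) = 3/((-110369 - 123954) - 911724) = 3/(-234323 - 911724) = 3/(-1146047) = 3*(-1/1146047) = -3/1146047 ≈ -2.6177e-6)
-X = -1*(-3/1146047) = 3/1146047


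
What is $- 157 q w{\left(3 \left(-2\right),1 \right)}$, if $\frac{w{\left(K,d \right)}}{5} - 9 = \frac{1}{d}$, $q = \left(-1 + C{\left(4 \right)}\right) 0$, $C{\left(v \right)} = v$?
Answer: $0$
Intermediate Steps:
$q = 0$ ($q = \left(-1 + 4\right) 0 = 3 \cdot 0 = 0$)
$w{\left(K,d \right)} = 45 + \frac{5}{d}$
$- 157 q w{\left(3 \left(-2\right),1 \right)} = - 157 \cdot 0 \left(45 + \frac{5}{1}\right) = - 157 \cdot 0 \left(45 + 5 \cdot 1\right) = - 157 \cdot 0 \left(45 + 5\right) = - 157 \cdot 0 \cdot 50 = \left(-157\right) 0 = 0$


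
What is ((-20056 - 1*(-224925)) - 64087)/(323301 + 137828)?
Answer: 140782/461129 ≈ 0.30530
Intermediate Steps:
((-20056 - 1*(-224925)) - 64087)/(323301 + 137828) = ((-20056 + 224925) - 64087)/461129 = (204869 - 64087)*(1/461129) = 140782*(1/461129) = 140782/461129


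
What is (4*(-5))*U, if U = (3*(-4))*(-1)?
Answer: -240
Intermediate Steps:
U = 12 (U = -12*(-1) = 12)
(4*(-5))*U = (4*(-5))*12 = -20*12 = -240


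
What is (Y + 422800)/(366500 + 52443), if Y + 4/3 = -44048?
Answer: 1136252/1256829 ≈ 0.90406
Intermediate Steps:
Y = -132148/3 (Y = -4/3 - 44048 = -132148/3 ≈ -44049.)
(Y + 422800)/(366500 + 52443) = (-132148/3 + 422800)/(366500 + 52443) = (1136252/3)/418943 = (1136252/3)*(1/418943) = 1136252/1256829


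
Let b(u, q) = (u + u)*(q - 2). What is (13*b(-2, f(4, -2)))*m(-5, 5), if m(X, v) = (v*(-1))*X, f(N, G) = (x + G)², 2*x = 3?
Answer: 2275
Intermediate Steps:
x = 3/2 (x = (½)*3 = 3/2 ≈ 1.5000)
f(N, G) = (3/2 + G)²
b(u, q) = 2*u*(-2 + q) (b(u, q) = (2*u)*(-2 + q) = 2*u*(-2 + q))
m(X, v) = -X*v (m(X, v) = (-v)*X = -X*v)
(13*b(-2, f(4, -2)))*m(-5, 5) = (13*(2*(-2)*(-2 + (3 + 2*(-2))²/4)))*(-1*(-5)*5) = (13*(2*(-2)*(-2 + (3 - 4)²/4)))*25 = (13*(2*(-2)*(-2 + (¼)*(-1)²)))*25 = (13*(2*(-2)*(-2 + (¼)*1)))*25 = (13*(2*(-2)*(-2 + ¼)))*25 = (13*(2*(-2)*(-7/4)))*25 = (13*7)*25 = 91*25 = 2275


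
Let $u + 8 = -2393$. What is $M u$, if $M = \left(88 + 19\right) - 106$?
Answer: $-2401$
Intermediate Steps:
$M = 1$ ($M = 107 - 106 = 1$)
$u = -2401$ ($u = -8 - 2393 = -2401$)
$M u = 1 \left(-2401\right) = -2401$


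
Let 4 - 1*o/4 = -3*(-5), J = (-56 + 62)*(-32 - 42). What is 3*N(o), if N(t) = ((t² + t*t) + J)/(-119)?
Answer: -10284/119 ≈ -86.420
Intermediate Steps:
J = -444 (J = 6*(-74) = -444)
o = -44 (o = 16 - (-12)*(-5) = 16 - 4*15 = 16 - 60 = -44)
N(t) = 444/119 - 2*t²/119 (N(t) = ((t² + t*t) - 444)/(-119) = ((t² + t²) - 444)*(-1/119) = (2*t² - 444)*(-1/119) = (-444 + 2*t²)*(-1/119) = 444/119 - 2*t²/119)
3*N(o) = 3*(444/119 - 2/119*(-44)²) = 3*(444/119 - 2/119*1936) = 3*(444/119 - 3872/119) = 3*(-3428/119) = -10284/119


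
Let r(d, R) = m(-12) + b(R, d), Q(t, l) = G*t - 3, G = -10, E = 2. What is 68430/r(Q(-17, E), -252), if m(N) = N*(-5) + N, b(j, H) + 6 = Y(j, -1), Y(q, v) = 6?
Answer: 11405/8 ≈ 1425.6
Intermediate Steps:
b(j, H) = 0 (b(j, H) = -6 + 6 = 0)
m(N) = -4*N (m(N) = -5*N + N = -4*N)
Q(t, l) = -3 - 10*t (Q(t, l) = -10*t - 3 = -3 - 10*t)
r(d, R) = 48 (r(d, R) = -4*(-12) + 0 = 48 + 0 = 48)
68430/r(Q(-17, E), -252) = 68430/48 = 68430*(1/48) = 11405/8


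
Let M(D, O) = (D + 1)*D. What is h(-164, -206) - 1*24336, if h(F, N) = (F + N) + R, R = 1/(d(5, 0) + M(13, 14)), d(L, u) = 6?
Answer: -4644727/188 ≈ -24706.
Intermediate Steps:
M(D, O) = D*(1 + D) (M(D, O) = (1 + D)*D = D*(1 + D))
R = 1/188 (R = 1/(6 + 13*(1 + 13)) = 1/(6 + 13*14) = 1/(6 + 182) = 1/188 ≈ 0.0053191)
h(F, N) = 1/188 + F + N (h(F, N) = (F + N) + 1/188 = 1/188 + F + N)
h(-164, -206) - 1*24336 = (1/188 - 164 - 206) - 1*24336 = -69559/188 - 24336 = -4644727/188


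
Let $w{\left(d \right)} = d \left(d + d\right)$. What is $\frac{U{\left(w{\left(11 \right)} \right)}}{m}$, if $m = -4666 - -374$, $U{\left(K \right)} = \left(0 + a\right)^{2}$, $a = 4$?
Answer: $- \frac{4}{1073} \approx -0.0037279$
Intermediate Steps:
$w{\left(d \right)} = 2 d^{2}$ ($w{\left(d \right)} = d 2 d = 2 d^{2}$)
$U{\left(K \right)} = 16$ ($U{\left(K \right)} = \left(0 + 4\right)^{2} = 4^{2} = 16$)
$m = -4292$ ($m = -4666 + 374 = -4292$)
$\frac{U{\left(w{\left(11 \right)} \right)}}{m} = \frac{16}{-4292} = 16 \left(- \frac{1}{4292}\right) = - \frac{4}{1073}$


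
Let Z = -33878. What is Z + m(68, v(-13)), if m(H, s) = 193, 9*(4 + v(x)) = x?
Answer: -33685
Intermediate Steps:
v(x) = -4 + x/9
Z + m(68, v(-13)) = -33878 + 193 = -33685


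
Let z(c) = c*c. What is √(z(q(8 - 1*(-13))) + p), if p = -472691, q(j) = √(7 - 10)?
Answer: I*√472694 ≈ 687.53*I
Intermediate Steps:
q(j) = I*√3 (q(j) = √(-3) = I*√3)
z(c) = c²
√(z(q(8 - 1*(-13))) + p) = √((I*√3)² - 472691) = √(-3 - 472691) = √(-472694) = I*√472694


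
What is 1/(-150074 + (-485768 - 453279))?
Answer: -1/1089121 ≈ -9.1817e-7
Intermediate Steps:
1/(-150074 + (-485768 - 453279)) = 1/(-150074 - 939047) = 1/(-1089121) = -1/1089121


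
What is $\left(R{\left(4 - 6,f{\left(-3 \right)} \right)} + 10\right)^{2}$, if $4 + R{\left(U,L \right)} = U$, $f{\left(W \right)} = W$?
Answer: $16$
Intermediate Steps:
$R{\left(U,L \right)} = -4 + U$
$\left(R{\left(4 - 6,f{\left(-3 \right)} \right)} + 10\right)^{2} = \left(\left(-4 + \left(4 - 6\right)\right) + 10\right)^{2} = \left(\left(-4 - 2\right) + 10\right)^{2} = \left(-6 + 10\right)^{2} = 4^{2} = 16$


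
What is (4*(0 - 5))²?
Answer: 400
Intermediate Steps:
(4*(0 - 5))² = (4*(-5))² = (-20)² = 400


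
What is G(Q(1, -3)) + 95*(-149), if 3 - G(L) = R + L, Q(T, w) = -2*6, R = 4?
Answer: -14144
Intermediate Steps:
Q(T, w) = -12
G(L) = -1 - L (G(L) = 3 - (4 + L) = 3 + (-4 - L) = -1 - L)
G(Q(1, -3)) + 95*(-149) = (-1 - 1*(-12)) + 95*(-149) = (-1 + 12) - 14155 = 11 - 14155 = -14144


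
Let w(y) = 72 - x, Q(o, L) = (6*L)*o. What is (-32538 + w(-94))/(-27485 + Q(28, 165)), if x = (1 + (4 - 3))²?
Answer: -6494/47 ≈ -138.17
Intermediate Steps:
x = 4 (x = (1 + 1)² = 2² = 4)
Q(o, L) = 6*L*o
w(y) = 68 (w(y) = 72 - 1*4 = 72 - 4 = 68)
(-32538 + w(-94))/(-27485 + Q(28, 165)) = (-32538 + 68)/(-27485 + 6*165*28) = -32470/(-27485 + 27720) = -32470/235 = -32470*1/235 = -6494/47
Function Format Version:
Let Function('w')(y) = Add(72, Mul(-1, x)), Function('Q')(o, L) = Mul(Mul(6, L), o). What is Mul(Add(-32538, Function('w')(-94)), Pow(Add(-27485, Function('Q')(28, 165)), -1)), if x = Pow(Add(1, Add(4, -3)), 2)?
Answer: Rational(-6494, 47) ≈ -138.17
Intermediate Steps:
x = 4 (x = Pow(Add(1, 1), 2) = Pow(2, 2) = 4)
Function('Q')(o, L) = Mul(6, L, o)
Function('w')(y) = 68 (Function('w')(y) = Add(72, Mul(-1, 4)) = Add(72, -4) = 68)
Mul(Add(-32538, Function('w')(-94)), Pow(Add(-27485, Function('Q')(28, 165)), -1)) = Mul(Add(-32538, 68), Pow(Add(-27485, Mul(6, 165, 28)), -1)) = Mul(-32470, Pow(Add(-27485, 27720), -1)) = Mul(-32470, Pow(235, -1)) = Mul(-32470, Rational(1, 235)) = Rational(-6494, 47)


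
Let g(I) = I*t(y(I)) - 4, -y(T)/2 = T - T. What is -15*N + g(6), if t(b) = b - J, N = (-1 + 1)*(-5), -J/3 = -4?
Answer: -76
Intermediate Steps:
J = 12 (J = -3*(-4) = 12)
y(T) = 0 (y(T) = -2*(T - T) = -2*0 = 0)
N = 0 (N = 0*(-5) = 0)
t(b) = -12 + b (t(b) = b - 1*12 = b - 12 = -12 + b)
g(I) = -4 - 12*I (g(I) = I*(-12 + 0) - 4 = I*(-12) - 4 = -12*I - 4 = -4 - 12*I)
-15*N + g(6) = -15*0 + (-4 - 12*6) = 0 + (-4 - 72) = 0 - 76 = -76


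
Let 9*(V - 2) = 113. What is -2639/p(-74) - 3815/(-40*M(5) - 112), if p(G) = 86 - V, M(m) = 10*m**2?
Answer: -237717067/6502016 ≈ -36.561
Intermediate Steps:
V = 131/9 (V = 2 + (1/9)*113 = 2 + 113/9 = 131/9 ≈ 14.556)
p(G) = 643/9 (p(G) = 86 - 1*131/9 = 86 - 131/9 = 643/9)
-2639/p(-74) - 3815/(-40*M(5) - 112) = -2639/643/9 - 3815/(-400*5**2 - 112) = -2639*9/643 - 3815/(-400*25 - 112) = -23751/643 - 3815/(-40*250 - 112) = -23751/643 - 3815/(-10000 - 112) = -23751/643 - 3815/(-10112) = -23751/643 - 3815*(-1/10112) = -23751/643 + 3815/10112 = -237717067/6502016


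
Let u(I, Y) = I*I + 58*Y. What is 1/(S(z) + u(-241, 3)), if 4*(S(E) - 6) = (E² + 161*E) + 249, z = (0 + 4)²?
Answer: 4/236125 ≈ 1.6940e-5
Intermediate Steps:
u(I, Y) = I² + 58*Y
z = 16 (z = 4² = 16)
S(E) = 273/4 + E²/4 + 161*E/4 (S(E) = 6 + ((E² + 161*E) + 249)/4 = 6 + (249 + E² + 161*E)/4 = 6 + (249/4 + E²/4 + 161*E/4) = 273/4 + E²/4 + 161*E/4)
1/(S(z) + u(-241, 3)) = 1/((273/4 + (¼)*16² + (161/4)*16) + ((-241)² + 58*3)) = 1/((273/4 + (¼)*256 + 644) + (58081 + 174)) = 1/((273/4 + 64 + 644) + 58255) = 1/(3105/4 + 58255) = 1/(236125/4) = 4/236125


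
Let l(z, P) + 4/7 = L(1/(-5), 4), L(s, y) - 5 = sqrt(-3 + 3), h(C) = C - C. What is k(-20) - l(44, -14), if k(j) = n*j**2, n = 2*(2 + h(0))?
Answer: 11169/7 ≈ 1595.6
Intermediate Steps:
h(C) = 0
L(s, y) = 5 (L(s, y) = 5 + sqrt(-3 + 3) = 5 + sqrt(0) = 5 + 0 = 5)
n = 4 (n = 2*(2 + 0) = 2*2 = 4)
l(z, P) = 31/7 (l(z, P) = -4/7 + 5 = 31/7)
k(j) = 4*j**2
k(-20) - l(44, -14) = 4*(-20)**2 - 1*31/7 = 4*400 - 31/7 = 1600 - 31/7 = 11169/7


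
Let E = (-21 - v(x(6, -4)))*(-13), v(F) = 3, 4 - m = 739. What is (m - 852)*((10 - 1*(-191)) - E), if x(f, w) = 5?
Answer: 176157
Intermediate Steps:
m = -735 (m = 4 - 1*739 = 4 - 739 = -735)
E = 312 (E = (-21 - 1*3)*(-13) = (-21 - 3)*(-13) = -24*(-13) = 312)
(m - 852)*((10 - 1*(-191)) - E) = (-735 - 852)*((10 - 1*(-191)) - 1*312) = -1587*((10 + 191) - 312) = -1587*(201 - 312) = -1587*(-111) = 176157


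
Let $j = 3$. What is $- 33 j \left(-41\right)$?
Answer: $4059$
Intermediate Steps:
$- 33 j \left(-41\right) = \left(-33\right) 3 \left(-41\right) = \left(-99\right) \left(-41\right) = 4059$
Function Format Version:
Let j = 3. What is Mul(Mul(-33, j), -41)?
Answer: 4059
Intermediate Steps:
Mul(Mul(-33, j), -41) = Mul(Mul(-33, 3), -41) = Mul(-99, -41) = 4059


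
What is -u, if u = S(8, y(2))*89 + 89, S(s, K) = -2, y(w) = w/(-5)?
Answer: 89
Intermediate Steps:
y(w) = -w/5 (y(w) = w*(-⅕) = -w/5)
u = -89 (u = -2*89 + 89 = -178 + 89 = -89)
-u = -1*(-89) = 89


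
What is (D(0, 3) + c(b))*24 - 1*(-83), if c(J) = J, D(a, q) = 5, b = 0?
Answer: 203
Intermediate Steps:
(D(0, 3) + c(b))*24 - 1*(-83) = (5 + 0)*24 - 1*(-83) = 5*24 + 83 = 120 + 83 = 203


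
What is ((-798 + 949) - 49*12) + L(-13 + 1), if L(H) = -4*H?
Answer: -389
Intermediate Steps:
((-798 + 949) - 49*12) + L(-13 + 1) = ((-798 + 949) - 49*12) - 4*(-13 + 1) = (151 - 588) - 4*(-12) = -437 + 48 = -389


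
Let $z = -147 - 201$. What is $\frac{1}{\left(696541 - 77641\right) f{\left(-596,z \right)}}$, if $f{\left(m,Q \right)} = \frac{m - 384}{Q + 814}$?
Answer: $- \frac{233}{303261000} \approx -7.6831 \cdot 10^{-7}$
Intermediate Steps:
$z = -348$ ($z = -147 - 201 = -348$)
$f{\left(m,Q \right)} = \frac{-384 + m}{814 + Q}$
$\frac{1}{\left(696541 - 77641\right) f{\left(-596,z \right)}} = \frac{1}{\left(696541 - 77641\right) \frac{-384 - 596}{814 - 348}} = \frac{1}{618900 \cdot \frac{1}{466} \left(-980\right)} = \frac{1}{618900 \left(- \frac{490}{233}\right)} = \frac{1}{618900} \left(- \frac{233}{490}\right) = - \frac{233}{303261000}$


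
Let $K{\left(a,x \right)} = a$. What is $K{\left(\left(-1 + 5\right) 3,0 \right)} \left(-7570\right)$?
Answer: $-90840$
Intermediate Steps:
$K{\left(\left(-1 + 5\right) 3,0 \right)} \left(-7570\right) = \left(-1 + 5\right) 3 \left(-7570\right) = 4 \cdot 3 \left(-7570\right) = 12 \left(-7570\right) = -90840$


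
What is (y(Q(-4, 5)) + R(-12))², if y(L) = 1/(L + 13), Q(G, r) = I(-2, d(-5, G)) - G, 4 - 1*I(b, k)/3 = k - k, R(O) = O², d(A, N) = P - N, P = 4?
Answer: 17447329/841 ≈ 20746.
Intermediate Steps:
d(A, N) = 4 - N
I(b, k) = 12 (I(b, k) = 12 - 3*(k - k) = 12 - 3*0 = 12 + 0 = 12)
Q(G, r) = 12 - G
y(L) = 1/(13 + L)
(y(Q(-4, 5)) + R(-12))² = (1/(13 + (12 - 1*(-4))) + (-12)²)² = (1/(13 + (12 + 4)) + 144)² = (1/(13 + 16) + 144)² = (1/29 + 144)² = (4177/29)² = 17447329/841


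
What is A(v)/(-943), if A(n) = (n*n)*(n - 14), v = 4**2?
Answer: -512/943 ≈ -0.54295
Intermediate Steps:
v = 16
A(n) = n**2*(-14 + n)
A(v)/(-943) = (16**2*(-14 + 16))/(-943) = (256*2)*(-1/943) = 512*(-1/943) = -512/943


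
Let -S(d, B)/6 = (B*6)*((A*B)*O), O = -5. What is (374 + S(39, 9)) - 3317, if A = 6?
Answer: 84537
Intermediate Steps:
S(d, B) = 1080*B**2 (S(d, B) = -6*B*6*(6*B)*(-5) = -6*6*B*(-30*B) = -(-1080)*B**2 = 1080*B**2)
(374 + S(39, 9)) - 3317 = (374 + 1080*9**2) - 3317 = (374 + 1080*81) - 3317 = (374 + 87480) - 3317 = 87854 - 3317 = 84537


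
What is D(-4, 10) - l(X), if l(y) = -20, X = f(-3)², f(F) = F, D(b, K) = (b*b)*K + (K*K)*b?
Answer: -220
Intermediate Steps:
D(b, K) = K*b² + b*K² (D(b, K) = b²*K + K²*b = K*b² + b*K²)
X = 9 (X = (-3)² = 9)
D(-4, 10) - l(X) = 10*(-4)*(10 - 4) - 1*(-20) = 10*(-4)*6 + 20 = -240 + 20 = -220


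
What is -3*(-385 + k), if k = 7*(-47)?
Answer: 2142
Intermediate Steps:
k = -329
-3*(-385 + k) = -3*(-385 - 329) = -3*(-714) = 2142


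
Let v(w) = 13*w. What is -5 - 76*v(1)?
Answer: -993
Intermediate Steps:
-5 - 76*v(1) = -5 - 988 = -993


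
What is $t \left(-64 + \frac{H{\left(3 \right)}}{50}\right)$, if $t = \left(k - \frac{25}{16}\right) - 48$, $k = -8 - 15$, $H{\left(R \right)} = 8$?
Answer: $\frac{463239}{100} \approx 4632.4$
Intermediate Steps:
$k = -23$
$t = - \frac{1161}{16}$ ($t = \left(-23 - \frac{25}{16}\right) - 48 = - \frac{393}{16} - 48 = - \frac{1161}{16} \approx -72.563$)
$t \left(-64 + \frac{H{\left(3 \right)}}{50}\right) = - \frac{1161 \left(-64 + \frac{8}{50}\right)}{16} = - \frac{1161 \left(-64 + 8 \cdot \frac{1}{50}\right)}{16} = - \frac{1161 \left(-64 + \frac{4}{25}\right)}{16} = \left(- \frac{1161}{16}\right) \left(- \frac{1596}{25}\right) = \frac{463239}{100}$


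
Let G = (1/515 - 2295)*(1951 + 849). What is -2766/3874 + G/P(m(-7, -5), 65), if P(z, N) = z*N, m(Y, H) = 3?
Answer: -19724375059/598533 ≈ -32955.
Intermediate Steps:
G = -661877440/103 (G = (1/515 - 2295)*2800 = -1181924/515*2800 = -661877440/103 ≈ -6.4260e+6)
P(z, N) = N*z
-2766/3874 + G/P(m(-7, -5), 65) = -2766/3874 - 661877440/(103*(65*3)) = -2766*1/3874 - 661877440/103/195 = -1383/1937 - 661877440/103*1/195 = -1383/1937 - 132375488/4017 = -19724375059/598533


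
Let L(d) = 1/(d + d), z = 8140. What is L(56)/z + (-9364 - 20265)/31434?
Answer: -13506067643/14328874560 ≈ -0.94258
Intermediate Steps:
L(d) = 1/(2*d)
L(56)/z + (-9364 - 20265)/31434 = ((½)/56)/8140 + (-9364 - 20265)/31434 = ((½)*(1/56))*(1/8140) - 29629*1/31434 = (1/112)*(1/8140) - 29629/31434 = 1/911680 - 29629/31434 = -13506067643/14328874560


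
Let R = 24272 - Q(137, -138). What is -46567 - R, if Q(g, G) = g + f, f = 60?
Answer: -70642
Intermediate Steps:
Q(g, G) = 60 + g (Q(g, G) = g + 60 = 60 + g)
R = 24075 (R = 24272 - (60 + 137) = 24272 - 1*197 = 24272 - 197 = 24075)
-46567 - R = -46567 - 1*24075 = -46567 - 24075 = -70642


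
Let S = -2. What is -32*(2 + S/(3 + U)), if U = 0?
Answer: -128/3 ≈ -42.667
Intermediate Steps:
-32*(2 + S/(3 + U)) = -32*(2 - 2/(3 + 0)) = -32*(2 - 2/3) = -32*(2 - 2*⅓) = -32*(2 - ⅔) = -32*4/3 = -128/3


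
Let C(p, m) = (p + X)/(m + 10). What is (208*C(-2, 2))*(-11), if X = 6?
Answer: -2288/3 ≈ -762.67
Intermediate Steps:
C(p, m) = (6 + p)/(10 + m) (C(p, m) = (p + 6)/(m + 10) = (6 + p)/(10 + m))
(208*C(-2, 2))*(-11) = (208*((6 - 2)/(10 + 2)))*(-11) = (208*(4/12))*(-11) = (208*((1/12)*4))*(-11) = (208*(⅓))*(-11) = (208/3)*(-11) = -2288/3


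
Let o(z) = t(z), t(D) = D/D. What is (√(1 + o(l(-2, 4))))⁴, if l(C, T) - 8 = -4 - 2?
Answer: 4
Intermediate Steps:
t(D) = 1
l(C, T) = 2 (l(C, T) = 8 + (-4 - 2) = 8 - 6 = 2)
o(z) = 1
(√(1 + o(l(-2, 4))))⁴ = (√(1 + 1))⁴ = (√2)⁴ = 4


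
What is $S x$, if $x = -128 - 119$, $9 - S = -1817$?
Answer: $-451022$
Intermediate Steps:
$S = 1826$ ($S = 9 - -1817 = 9 + 1817 = 1826$)
$x = -247$
$S x = 1826 \left(-247\right) = -451022$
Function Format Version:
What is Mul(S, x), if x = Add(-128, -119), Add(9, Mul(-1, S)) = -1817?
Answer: -451022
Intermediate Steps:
S = 1826 (S = Add(9, Mul(-1, -1817)) = Add(9, 1817) = 1826)
x = -247
Mul(S, x) = Mul(1826, -247) = -451022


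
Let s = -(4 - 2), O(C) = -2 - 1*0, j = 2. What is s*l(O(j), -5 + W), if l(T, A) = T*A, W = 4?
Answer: -4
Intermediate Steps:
O(C) = -2 (O(C) = -2 + 0 = -2)
s = -2 (s = -1*2 = -2)
l(T, A) = A*T
s*l(O(j), -5 + W) = -2*(-5 + 4)*(-2) = -(-2)*(-2) = -2*2 = -4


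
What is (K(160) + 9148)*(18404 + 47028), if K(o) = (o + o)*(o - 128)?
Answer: 1268595616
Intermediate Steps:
K(o) = 2*o*(-128 + o) (K(o) = (2*o)*(-128 + o) = 2*o*(-128 + o))
(K(160) + 9148)*(18404 + 47028) = (2*160*(-128 + 160) + 9148)*(18404 + 47028) = (2*160*32 + 9148)*65432 = (10240 + 9148)*65432 = 19388*65432 = 1268595616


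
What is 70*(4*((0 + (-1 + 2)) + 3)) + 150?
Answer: 1270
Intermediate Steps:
70*(4*((0 + (-1 + 2)) + 3)) + 150 = 70*(4*((0 + 1) + 3)) + 150 = 70*(4*(1 + 3)) + 150 = 70*(4*4) + 150 = 70*16 + 150 = 1120 + 150 = 1270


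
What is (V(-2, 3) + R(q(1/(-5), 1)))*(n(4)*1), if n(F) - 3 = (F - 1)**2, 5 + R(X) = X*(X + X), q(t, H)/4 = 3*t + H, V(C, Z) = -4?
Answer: -1164/25 ≈ -46.560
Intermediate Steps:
q(t, H) = 4*H + 12*t (q(t, H) = 4*(3*t + H) = 4*(H + 3*t) = 4*H + 12*t)
R(X) = -5 + 2*X**2 (R(X) = -5 + X*(X + X) = -5 + X*(2*X) = -5 + 2*X**2)
n(F) = 3 + (-1 + F)**2 (n(F) = 3 + (F - 1)**2 = 3 + (-1 + F)**2)
(V(-2, 3) + R(q(1/(-5), 1)))*(n(4)*1) = (-4 + (-5 + 2*(4*1 + 12/(-5))**2))*((3 + (-1 + 4)**2)*1) = (-4 + (-5 + 2*(4 + 12*(-1/5))**2))*((3 + 3**2)*1) = (-4 + (-5 + 2*(4 - 12/5)**2))*((3 + 9)*1) = (-4 + (-5 + 2*(8/5)**2))*(12*1) = (-4 + (-5 + 2*(64/25)))*12 = (-4 + (-5 + 128/25))*12 = (-4 + 3/25)*12 = -97/25*12 = -1164/25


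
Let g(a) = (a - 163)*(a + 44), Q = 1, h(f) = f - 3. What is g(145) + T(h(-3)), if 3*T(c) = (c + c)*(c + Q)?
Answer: -3382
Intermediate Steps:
h(f) = -3 + f
g(a) = (-163 + a)*(44 + a)
T(c) = 2*c*(1 + c)/3 (T(c) = ((c + c)*(c + 1))/3 = ((2*c)*(1 + c))/3 = (2*c*(1 + c))/3 = 2*c*(1 + c)/3)
g(145) + T(h(-3)) = (-7172 + 145² - 119*145) + 2*(-3 - 3)*(1 + (-3 - 3))/3 = (-7172 + 21025 - 17255) + (⅔)*(-6)*(1 - 6) = -3402 + (⅔)*(-6)*(-5) = -3402 + 20 = -3382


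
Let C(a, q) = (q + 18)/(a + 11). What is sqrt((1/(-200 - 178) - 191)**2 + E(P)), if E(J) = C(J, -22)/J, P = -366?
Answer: sqrt(2444436390691960345)/8185590 ≈ 191.00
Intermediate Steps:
C(a, q) = (18 + q)/(11 + a)
E(J) = -4/(J*(11 + J)) (E(J) = ((18 - 22)/(11 + J))/J = (-4/(11 + J))/J = -4/(J*(11 + J)))
sqrt((1/(-200 - 178) - 191)**2 + E(P)) = sqrt((1/(-200 - 178) - 191)**2 - 4/(-366*(11 - 366))) = sqrt((1/(-378) - 191)**2 - 4*(-1/366)/(-355)) = sqrt((-1/378 - 191)**2 - 4*(-1/366)*(-1/355)) = sqrt((-72199/378)**2 - 2/64965) = sqrt(5212695601/142884 - 2/64965) = sqrt(112880923144399/3094153020) = sqrt(2444436390691960345)/8185590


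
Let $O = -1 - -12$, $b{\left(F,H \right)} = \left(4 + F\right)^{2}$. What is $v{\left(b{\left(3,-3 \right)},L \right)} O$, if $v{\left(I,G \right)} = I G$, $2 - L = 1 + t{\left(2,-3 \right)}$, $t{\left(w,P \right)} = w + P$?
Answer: $1078$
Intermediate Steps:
$t{\left(w,P \right)} = P + w$
$L = 2$ ($L = 2 - \left(1 + \left(-3 + 2\right)\right) = 2 - \left(1 - 1\right) = 2 - 0 = 2 + 0 = 2$)
$v{\left(I,G \right)} = G I$
$O = 11$ ($O = -1 + 12 = 11$)
$v{\left(b{\left(3,-3 \right)},L \right)} O = 2 \left(4 + 3\right)^{2} \cdot 11 = 2 \cdot 7^{2} \cdot 11 = 2 \cdot 49 \cdot 11 = 98 \cdot 11 = 1078$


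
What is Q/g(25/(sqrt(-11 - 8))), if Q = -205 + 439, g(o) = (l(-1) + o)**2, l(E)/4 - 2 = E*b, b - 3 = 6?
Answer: 84474/(532 + 25*I*sqrt(19))**2 ≈ 0.26338 - 0.11263*I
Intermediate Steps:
b = 9 (b = 3 + 6 = 9)
l(E) = 8 + 36*E (l(E) = 8 + 4*(E*9) = 8 + 4*(9*E) = 8 + 36*E)
g(o) = (-28 + o)**2 (g(o) = ((8 + 36*(-1)) + o)**2 = ((8 - 36) + o)**2 = (-28 + o)**2)
Q = 234
Q/g(25/(sqrt(-11 - 8))) = 234/((-28 + 25/(sqrt(-11 - 8)))**2) = 234/((-28 + 25/(sqrt(-19)))**2) = 234/((-28 + 25/((I*sqrt(19))))**2) = 234/((-28 + 25*(-I*sqrt(19)/19))**2) = 234/((-28 - 25*I*sqrt(19)/19)**2) = 234/(-28 - 25*I*sqrt(19)/19)**2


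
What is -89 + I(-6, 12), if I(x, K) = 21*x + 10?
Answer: -205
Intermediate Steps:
I(x, K) = 10 + 21*x
-89 + I(-6, 12) = -89 + (10 + 21*(-6)) = -89 + (10 - 126) = -89 - 116 = -205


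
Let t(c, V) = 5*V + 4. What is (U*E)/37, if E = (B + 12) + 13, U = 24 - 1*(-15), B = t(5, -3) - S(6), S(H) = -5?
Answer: 741/37 ≈ 20.027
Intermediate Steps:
t(c, V) = 4 + 5*V
B = -6 (B = (4 + 5*(-3)) - 1*(-5) = (4 - 15) + 5 = -11 + 5 = -6)
U = 39 (U = 24 + 15 = 39)
E = 19 (E = (-6 + 12) + 13 = 6 + 13 = 19)
(U*E)/37 = (39*19)/37 = 741*(1/37) = 741/37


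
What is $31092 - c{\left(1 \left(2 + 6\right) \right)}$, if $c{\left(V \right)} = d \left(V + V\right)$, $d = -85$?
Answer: $32452$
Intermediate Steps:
$c{\left(V \right)} = - 170 V$ ($c{\left(V \right)} = - 85 \left(V + V\right) = - 85 \cdot 2 V = - 170 V$)
$31092 - c{\left(1 \left(2 + 6\right) \right)} = 31092 - - 170 \cdot 1 \left(2 + 6\right) = 31092 - - 170 \cdot 1 \cdot 8 = 31092 - \left(-170\right) 8 = 31092 - -1360 = 31092 + 1360 = 32452$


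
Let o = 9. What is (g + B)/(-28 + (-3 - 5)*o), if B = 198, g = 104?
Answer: -151/50 ≈ -3.0200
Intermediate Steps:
(g + B)/(-28 + (-3 - 5)*o) = (104 + 198)/(-28 + (-3 - 5)*9) = 302/(-28 - 8*9) = 302/(-28 - 72) = 302/(-100) = 302*(-1/100) = -151/50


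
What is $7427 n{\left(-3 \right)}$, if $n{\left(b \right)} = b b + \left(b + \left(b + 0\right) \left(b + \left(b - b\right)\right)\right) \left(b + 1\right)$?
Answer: $-22281$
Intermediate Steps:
$n{\left(b \right)} = b^{2} + \left(1 + b\right) \left(b + b^{2}\right)$ ($n{\left(b \right)} = b^{2} + \left(b + b \left(b + 0\right)\right) \left(1 + b\right) = b^{2} + \left(b + b b\right) \left(1 + b\right) = b^{2} + \left(b + b^{2}\right) \left(1 + b\right) = b^{2} + \left(1 + b\right) \left(b + b^{2}\right)$)
$7427 n{\left(-3 \right)} = 7427 \left(- 3 \left(1 + \left(-3\right)^{2} + 3 \left(-3\right)\right)\right) = 7427 \left(- 3 \left(1 + 9 - 9\right)\right) = 7427 \left(\left(-3\right) 1\right) = 7427 \left(-3\right) = -22281$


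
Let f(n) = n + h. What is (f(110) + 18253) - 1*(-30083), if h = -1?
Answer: 48445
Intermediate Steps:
f(n) = -1 + n (f(n) = n - 1 = -1 + n)
(f(110) + 18253) - 1*(-30083) = ((-1 + 110) + 18253) - 1*(-30083) = (109 + 18253) + 30083 = 18362 + 30083 = 48445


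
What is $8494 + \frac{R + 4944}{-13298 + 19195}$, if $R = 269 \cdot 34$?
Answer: $\frac{50103208}{5897} \approx 8496.4$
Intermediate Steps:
$R = 9146$
$8494 + \frac{R + 4944}{-13298 + 19195} = 8494 + \frac{9146 + 4944}{-13298 + 19195} = 8494 + \frac{14090}{5897} = \frac{50103208}{5897}$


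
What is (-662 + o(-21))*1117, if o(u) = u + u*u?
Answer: -270314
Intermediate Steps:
o(u) = u + u**2
(-662 + o(-21))*1117 = (-662 - 21*(1 - 21))*1117 = (-662 - 21*(-20))*1117 = (-662 + 420)*1117 = -242*1117 = -270314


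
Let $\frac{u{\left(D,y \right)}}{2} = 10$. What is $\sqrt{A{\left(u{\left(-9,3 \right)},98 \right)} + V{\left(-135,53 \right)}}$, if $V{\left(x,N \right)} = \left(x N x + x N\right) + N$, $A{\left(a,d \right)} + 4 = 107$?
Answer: $\sqrt{958926} \approx 979.25$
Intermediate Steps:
$u{\left(D,y \right)} = 20$ ($u{\left(D,y \right)} = 2 \cdot 10 = 20$)
$A{\left(a,d \right)} = 103$ ($A{\left(a,d \right)} = -4 + 107 = 103$)
$V{\left(x,N \right)} = N + N x + N x^{2}$ ($V{\left(x,N \right)} = \left(N x x + N x\right) + N = \left(N x^{2} + N x\right) + N = \left(N x + N x^{2}\right) + N = N + N x + N x^{2}$)
$\sqrt{A{\left(u{\left(-9,3 \right)},98 \right)} + V{\left(-135,53 \right)}} = \sqrt{103 + 53 \left(1 - 135 + \left(-135\right)^{2}\right)} = \sqrt{103 + 53 \left(1 - 135 + 18225\right)} = \sqrt{103 + 53 \cdot 18091} = \sqrt{103 + 958823} = \sqrt{958926}$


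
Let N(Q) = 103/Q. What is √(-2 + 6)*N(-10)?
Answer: -103/5 ≈ -20.600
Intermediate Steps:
√(-2 + 6)*N(-10) = √(-2 + 6)*(103/(-10)) = √4*(103*(-⅒)) = 2*(-103/10) = -103/5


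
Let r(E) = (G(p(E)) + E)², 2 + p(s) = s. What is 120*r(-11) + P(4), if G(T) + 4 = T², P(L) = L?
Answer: 2845924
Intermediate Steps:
p(s) = -2 + s
G(T) = -4 + T²
r(E) = (-4 + E + (-2 + E)²)² (r(E) = ((-4 + (-2 + E)²) + E)² = (-4 + E + (-2 + E)²)²)
120*r(-11) + P(4) = 120*(-4 - 11 + (-2 - 11)²)² + 4 = 120*(-4 - 11 + (-13)²)² + 4 = 120*(-4 - 11 + 169)² + 4 = 120*154² + 4 = 120*23716 + 4 = 2845920 + 4 = 2845924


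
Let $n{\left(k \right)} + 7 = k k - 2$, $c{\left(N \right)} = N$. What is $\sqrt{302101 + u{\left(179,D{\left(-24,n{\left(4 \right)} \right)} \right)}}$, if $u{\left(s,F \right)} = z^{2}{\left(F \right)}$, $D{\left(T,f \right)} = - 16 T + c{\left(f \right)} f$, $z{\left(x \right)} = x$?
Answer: $\sqrt{489590} \approx 699.71$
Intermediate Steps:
$n{\left(k \right)} = -9 + k^{2}$ ($n{\left(k \right)} = -7 + \left(k k - 2\right) = -7 + \left(k^{2} - 2\right) = -7 + \left(-2 + k^{2}\right) = -9 + k^{2}$)
$D{\left(T,f \right)} = f^{2} - 16 T$ ($D{\left(T,f \right)} = - 16 T + f f = - 16 T + f^{2} = f^{2} - 16 T$)
$u{\left(s,F \right)} = F^{2}$
$\sqrt{302101 + u{\left(179,D{\left(-24,n{\left(4 \right)} \right)} \right)}} = \sqrt{302101 + \left(\left(-9 + 4^{2}\right)^{2} - -384\right)^{2}} = \sqrt{302101 + \left(\left(-9 + 16\right)^{2} + 384\right)^{2}} = \sqrt{302101 + \left(7^{2} + 384\right)^{2}} = \sqrt{302101 + \left(49 + 384\right)^{2}} = \sqrt{302101 + 433^{2}} = \sqrt{302101 + 187489} = \sqrt{489590}$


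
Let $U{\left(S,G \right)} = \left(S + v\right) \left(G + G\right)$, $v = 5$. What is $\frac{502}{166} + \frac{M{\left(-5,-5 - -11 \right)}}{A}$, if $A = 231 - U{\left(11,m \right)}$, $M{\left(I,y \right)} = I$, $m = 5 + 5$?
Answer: $\frac{22754}{7387} \approx 3.0803$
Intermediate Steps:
$m = 10$
$U{\left(S,G \right)} = 2 G \left(5 + S\right)$ ($U{\left(S,G \right)} = \left(S + 5\right) \left(G + G\right) = \left(5 + S\right) 2 G = 2 G \left(5 + S\right)$)
$A = -89$ ($A = 231 - 2 \cdot 10 \left(5 + 11\right) = 231 - 2 \cdot 10 \cdot 16 = 231 - 320 = -89$)
$\frac{502}{166} + \frac{M{\left(-5,-5 - -11 \right)}}{A} = \frac{502}{166} - \frac{5}{-89} = 502 \cdot \frac{1}{166} - - \frac{5}{89} = \frac{251}{83} + \frac{5}{89} = \frac{22754}{7387}$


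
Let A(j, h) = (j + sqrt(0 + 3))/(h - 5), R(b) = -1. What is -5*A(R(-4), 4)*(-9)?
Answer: 45 - 45*sqrt(3) ≈ -32.942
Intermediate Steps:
A(j, h) = (j + sqrt(3))/(-5 + h)
-5*A(R(-4), 4)*(-9) = -5*(-1 + sqrt(3))/(-5 + 4)*(-9) = -5*(-1 + sqrt(3))/(-1)*(-9) = -(-5)*(-1 + sqrt(3))*(-9) = -5*(1 - sqrt(3))*(-9) = (-5 + 5*sqrt(3))*(-9) = 45 - 45*sqrt(3)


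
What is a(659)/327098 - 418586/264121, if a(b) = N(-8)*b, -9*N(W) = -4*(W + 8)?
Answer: -418586/264121 ≈ -1.5848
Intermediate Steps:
N(W) = 32/9 + 4*W/9 (N(W) = -(-4)*(W + 8)/9 = -(-4)*(8 + W)/9 = -(-32 - 4*W)/9 = 32/9 + 4*W/9)
a(b) = 0 (a(b) = (32/9 + (4/9)*(-8))*b = (32/9 - 32/9)*b = 0*b = 0)
a(659)/327098 - 418586/264121 = 0/327098 - 418586/264121 = 0*(1/327098) - 418586*1/264121 = 0 - 418586/264121 = -418586/264121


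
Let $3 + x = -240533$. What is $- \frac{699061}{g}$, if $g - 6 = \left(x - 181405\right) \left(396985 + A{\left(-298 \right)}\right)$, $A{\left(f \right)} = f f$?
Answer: $\frac{699061}{204974296443} \approx 3.4105 \cdot 10^{-6}$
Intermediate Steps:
$A{\left(f \right)} = f^{2}$
$x = -240536$ ($x = -3 - 240533 = -240536$)
$g = -204974296443$ ($g = 6 + \left(-240536 - 181405\right) \left(396985 + \left(-298\right)^{2}\right) = 6 - 421941 \left(396985 + 88804\right) = 6 - 204974296449 = -204974296443$)
$- \frac{699061}{g} = - \frac{699061}{-204974296443} = \left(-699061\right) \left(- \frac{1}{204974296443}\right) = \frac{699061}{204974296443}$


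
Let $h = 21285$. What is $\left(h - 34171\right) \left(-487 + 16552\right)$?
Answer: $-207013590$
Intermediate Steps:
$\left(h - 34171\right) \left(-487 + 16552\right) = \left(21285 - 34171\right) \left(-487 + 16552\right) = \left(-12886\right) 16065 = -207013590$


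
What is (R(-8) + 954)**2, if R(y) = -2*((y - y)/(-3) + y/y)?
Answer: 906304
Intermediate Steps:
R(y) = -2 (R(y) = -2*(0*(-1/3) + 1) = -2*(0 + 1) = -2*1 = -2)
(R(-8) + 954)**2 = (-2 + 954)**2 = 952**2 = 906304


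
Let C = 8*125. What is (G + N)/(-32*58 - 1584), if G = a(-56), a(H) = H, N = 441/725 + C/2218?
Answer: 44173831/2765846000 ≈ 0.015971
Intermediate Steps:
C = 1000
N = 851569/804025 (N = 441/725 + 1000/2218 = 441*(1/725) + 1000*(1/2218) = 441/725 + 500/1109 = 851569/804025 ≈ 1.0591)
G = -56
(G + N)/(-32*58 - 1584) = (-56 + 851569/804025)/(-32*58 - 1584) = -44173831/(804025*(-1856 - 1584)) = -44173831/804025/(-3440) = -44173831/804025*(-1/3440) = 44173831/2765846000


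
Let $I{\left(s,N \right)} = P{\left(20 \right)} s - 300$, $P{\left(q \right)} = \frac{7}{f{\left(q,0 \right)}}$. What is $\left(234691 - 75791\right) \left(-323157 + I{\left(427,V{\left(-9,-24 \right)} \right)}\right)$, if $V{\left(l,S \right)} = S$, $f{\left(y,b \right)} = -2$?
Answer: $-51634793350$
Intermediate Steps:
$P{\left(q \right)} = - \frac{7}{2}$ ($P{\left(q \right)} = \frac{7}{-2} = 7 \left(- \frac{1}{2}\right) = - \frac{7}{2}$)
$I{\left(s,N \right)} = -300 - \frac{7 s}{2}$ ($I{\left(s,N \right)} = - \frac{7 s}{2} - 300 = -300 - \frac{7 s}{2}$)
$\left(234691 - 75791\right) \left(-323157 + I{\left(427,V{\left(-9,-24 \right)} \right)}\right) = \left(234691 - 75791\right) \left(-323157 - \frac{3589}{2}\right) = 158900 \left(-323157 - \frac{3589}{2}\right) = 158900 \left(- \frac{649903}{2}\right) = -51634793350$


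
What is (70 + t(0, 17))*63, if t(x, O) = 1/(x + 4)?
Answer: 17703/4 ≈ 4425.8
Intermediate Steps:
t(x, O) = 1/(4 + x)
(70 + t(0, 17))*63 = (70 + 1/(4 + 0))*63 = (70 + 1/4)*63 = (70 + ¼)*63 = (281/4)*63 = 17703/4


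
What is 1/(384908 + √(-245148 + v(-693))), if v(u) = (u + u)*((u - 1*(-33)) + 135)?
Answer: 192454/74076842981 - √482502/148153685962 ≈ 2.5933e-6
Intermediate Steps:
v(u) = 2*u*(168 + u) (v(u) = (2*u)*((u + 33) + 135) = (2*u)*((33 + u) + 135) = (2*u)*(168 + u) = 2*u*(168 + u))
1/(384908 + √(-245148 + v(-693))) = 1/(384908 + √(-245148 + 2*(-693)*(168 - 693))) = 1/(384908 + √(-245148 + 2*(-693)*(-525))) = 1/(384908 + √(-245148 + 727650)) = 1/(384908 + √482502)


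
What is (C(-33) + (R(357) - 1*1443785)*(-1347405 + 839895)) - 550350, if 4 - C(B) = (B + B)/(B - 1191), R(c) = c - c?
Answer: 149477894100805/204 ≈ 7.3273e+11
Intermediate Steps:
R(c) = 0
C(B) = 4 - 2*B/(-1191 + B) (C(B) = 4 - (B + B)/(B - 1191) = 4 - 2*B/(-1191 + B))
(C(-33) + (R(357) - 1*1443785)*(-1347405 + 839895)) - 550350 = (2*(-2382 - 33)/(-1191 - 33) + (0 - 1*1443785)*(-1347405 + 839895)) - 550350 = (2*(-2415)/(-1224) + (0 - 1443785)*(-507510)) - 550350 = (2*(-1/1224)*(-2415) - 1443785*(-507510)) - 550350 = (805/204 + 732735325350) - 550350 = 149478006372205/204 - 550350 = 149477894100805/204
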